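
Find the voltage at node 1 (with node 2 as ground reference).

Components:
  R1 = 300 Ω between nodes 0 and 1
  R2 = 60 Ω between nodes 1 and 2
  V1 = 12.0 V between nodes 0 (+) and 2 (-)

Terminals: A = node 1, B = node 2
Nodal analysis, taking node 2 as the 0 V reference.
Source V1 fixes V_0 = 12 V.
KCL at each unknown node (sum of currents leaving = 0; resistances in Ω):
  Node 1: (V_1 - 12)/300 + (V_1 - 0)/60 = 0
Collecting terms: 0.02 × V_1 = 0.04  =>  V_1 = 2 V
The requested potential is V_1 = 2 V.

Final answer: V_1 = 2 V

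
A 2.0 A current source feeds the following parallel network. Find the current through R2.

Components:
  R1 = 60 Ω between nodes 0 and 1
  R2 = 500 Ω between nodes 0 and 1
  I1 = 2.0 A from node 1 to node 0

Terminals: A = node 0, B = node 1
All resistors sit directly between nodes 0 and 1, so they are in parallel and share one voltage V; the full source current 2 A splits among them.
1/R_par = 1/60 + 1/500 = 0.01867 S  =>  R_par = 53.57 Ω
V = I × R_par = 2 × 53.57 = 107.1 V
I_R2 = V/R2 = 107.1/500 = 0.2143 A

Final answer: 0.2143 A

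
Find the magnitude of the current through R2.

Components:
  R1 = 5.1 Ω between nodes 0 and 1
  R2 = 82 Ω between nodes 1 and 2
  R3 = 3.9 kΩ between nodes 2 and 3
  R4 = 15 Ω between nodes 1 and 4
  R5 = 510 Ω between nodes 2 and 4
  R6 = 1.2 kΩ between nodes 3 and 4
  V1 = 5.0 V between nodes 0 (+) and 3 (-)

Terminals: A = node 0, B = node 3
Nodal analysis, taking node 3 as the 0 V reference.
Source V1 fixes V_0 = 5 V.
KCL at each unknown node (sum of currents leaving = 0; resistances in Ω):
  Node 1: (V_1 - 5)/5.1 + (V_1 - V_2)/82 + (V_1 - V_4)/15 = 0
  Node 2: (V_2 - V_1)/82 + (V_2 - 0)/3900 + (V_2 - V_4)/510 = 0
  Node 4: (V_4 - V_1)/15 + (V_4 - V_2)/510 + (V_4 - 0)/1200 = 0
Collecting terms (coefficients in siemens):
  0.2749·V_1 - 0.0122·V_2 - 0.06667·V_4 = 0.9804
  0.01441·V_2 - 0.0122·V_1 - 0.001961·V_4 = 0
  0.06946·V_4 - 0.06667·V_1 - 0.001961·V_2 = 0
Solving these 3 simultaneous equations (Gaussian elimination) gives:
  V_1 = 4.973 V, V_2 = 4.876 V, V_4 = 4.91 V
I_R2 = (V_1 - V_2)/R2 = (4.973 - 4.876)/82 = 0.001182 A
|I_R2| = 0.001182 A

Final answer: |I_R2| = 0.001182 A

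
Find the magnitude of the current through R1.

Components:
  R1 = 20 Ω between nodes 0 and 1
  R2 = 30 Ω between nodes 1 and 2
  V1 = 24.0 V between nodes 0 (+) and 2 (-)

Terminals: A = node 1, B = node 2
Nodal analysis, taking node 2 as the 0 V reference.
Source V1 fixes V_0 = 24 V.
KCL at each unknown node (sum of currents leaving = 0; resistances in Ω):
  Node 1: (V_1 - 24)/20 + (V_1 - 0)/30 = 0
Collecting terms: 0.08333 × V_1 = 1.2  =>  V_1 = 14.4 V
I_R1 = (V_0 - V_1)/R1 = (24 - 14.4)/20 = 0.48 A
|I_R1| = 0.48 A

Final answer: |I_R1| = 0.48 A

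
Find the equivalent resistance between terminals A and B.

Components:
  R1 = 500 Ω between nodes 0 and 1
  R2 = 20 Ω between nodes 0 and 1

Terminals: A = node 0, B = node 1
Reduce the network between node 0 (A) and node 1 (B) by series/parallel combination:
  Rp1 = R1 ‖ R2 (parallel, both between nodes 0 and 1) = 1/(1/500 + 1/20) = 19.23 Ω
R_eq = 19.23 Ω

Final answer: 19.23 Ω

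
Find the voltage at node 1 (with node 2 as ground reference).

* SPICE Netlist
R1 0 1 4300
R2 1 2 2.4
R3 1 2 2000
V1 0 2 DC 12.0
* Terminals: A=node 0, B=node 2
Nodal analysis, taking node 2 as the 0 V reference.
Source V1 fixes V_0 = 12 V.
KCL at each unknown node (sum of currents leaving = 0; resistances in Ω):
  Node 1: (V_1 - 12)/4300 + (V_1 - 0)/2.4 + (V_1 - 0)/2000 = 0
Collecting terms: 0.4174 × V_1 = 0.002791  =>  V_1 = 0.006686 V
The requested potential is V_1 = 0.006686 V.

Final answer: V_1 = 0.006686 V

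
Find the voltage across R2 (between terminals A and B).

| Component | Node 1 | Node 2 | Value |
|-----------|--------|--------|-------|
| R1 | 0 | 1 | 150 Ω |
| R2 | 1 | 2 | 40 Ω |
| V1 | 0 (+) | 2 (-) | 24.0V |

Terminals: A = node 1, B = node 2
R1 and R2 are in series across V1 (node 0 → node 1 → node 2), and the output A–B is taken across R2, so this is a voltage divider.
Series current: I = V1/(R1 + R2) = 24/(150 + 40) = 24/190 = 0.1263 A
V_R2 = I × R2 = V1 × R2/(R1 + R2) = 24 × 40/190 = 5.053 V

Final answer: 5.053 V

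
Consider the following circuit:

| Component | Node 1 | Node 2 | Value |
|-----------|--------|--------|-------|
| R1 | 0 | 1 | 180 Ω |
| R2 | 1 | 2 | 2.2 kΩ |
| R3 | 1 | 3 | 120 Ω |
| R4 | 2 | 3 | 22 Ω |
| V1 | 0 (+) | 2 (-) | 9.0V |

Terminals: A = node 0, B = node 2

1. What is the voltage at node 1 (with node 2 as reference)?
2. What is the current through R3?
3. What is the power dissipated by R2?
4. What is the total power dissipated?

Nodal analysis, taking node 2 as the 0 V reference.
Source V1 fixes V_0 = 9 V.
KCL at each unknown node (sum of currents leaving = 0; resistances in Ω):
  Node 1: (V_1 - 9)/180 + (V_1 - 0)/2200 + (V_1 - V_3)/120 = 0
  Node 3: (V_3 - V_1)/120 + (V_3 - 0)/22 = 0
Collecting terms (coefficients in siemens):
  0.01434·V_1 - 0.008333·V_3 = 0.05
  0.05379·V_3 - 0.008333·V_1 = 0
Determinant D = (0.01434)(0.05379) - (-0.008333)(-0.008333) = 0.0007021
V_1 = [(0.05)(0.05379) - (-0.008333)(0)]/D = 3.831 V
V_3 = [(0.01434)(0) - (0.05)(-0.008333)]/D = 0.5935 V
Part 1:
  Read off the nodal solution: V_1 = 3.831 V
Part 2:
  I_R3 = (V_1 - V_3)/R3 = (3.831 - 0.5935)/120 = 0.02698 A
  Magnitude: I_R3 = 0.02698 A
Part 3:
  I_R2 = (V_1 - V_2)/R2 = (3.831 - 0)/2200 = 0.001741 A
  P_R2 = I_R2² × R2 = (0.001741)² × 2200 = 0.00667 W
Part 4:
  Power in each resistor, P = (ΔV)²/R:
    P_R1 = (9 - 3.831)²/180 = 0.1485 W
    P_R2 = (3.831 - 0)²/2200 = 0.00667 W
    P_R3 = (3.831 - 0.5935)²/120 = 0.08733 W
    P_R4 = (0 - 0.5935)²/22 = 0.01601 W
  P_total = P_R1 + P_R2 + P_R3 + P_R4 = 0.2585 W

Final answers:
1. V_1 = 3.831 V
2. I_R3 = 0.02698 A
3. P_R2 = 0.00667 W
4. P_total = 0.2585 W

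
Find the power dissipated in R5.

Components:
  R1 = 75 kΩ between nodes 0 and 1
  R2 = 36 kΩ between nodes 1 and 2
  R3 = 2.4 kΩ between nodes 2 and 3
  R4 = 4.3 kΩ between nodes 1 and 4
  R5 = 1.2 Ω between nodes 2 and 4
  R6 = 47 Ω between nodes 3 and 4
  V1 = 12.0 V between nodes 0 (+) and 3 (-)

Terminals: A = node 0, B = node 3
Nodal analysis, taking node 3 as the 0 V reference.
Source V1 fixes V_0 = 12 V.
KCL at each unknown node (sum of currents leaving = 0; resistances in Ω):
  Node 1: (V_1 - 12)/75000 + (V_1 - V_2)/36000 + (V_1 - V_4)/4300 = 0
  Node 2: (V_2 - V_1)/36000 + (V_2 - 0)/2400 + (V_2 - V_4)/1.2 = 0
  Node 4: (V_4 - V_1)/4300 + (V_4 - V_2)/1.2 + (V_4 - 0)/47 = 0
Collecting terms (coefficients in siemens):
  0.0002737·V_1 - 0.00002778·V_2 - 0.0002326·V_4 = 0.00016
  0.8338·V_2 - 0.00002778·V_1 - 0.8333·V_4 = 0
  0.8548·V_4 - 0.0002326·V_1 - 0.8333·V_2 = 0
Solving these 3 simultaneous equations (Gaussian elimination) gives:
  V_1 = 0.5913 V, V_2 = 0.007028 V, V_4 = 0.007012 V
I_R5 = (V_2 - V_4)/R5 = (0.007028 - 0.007012)/1.2 = 0.0000133 A
P_R5 = I_R5² × R5 = (0.0000133)² × 1.2 = 0.0000000002123 W

Final answer: 2.123e-10 W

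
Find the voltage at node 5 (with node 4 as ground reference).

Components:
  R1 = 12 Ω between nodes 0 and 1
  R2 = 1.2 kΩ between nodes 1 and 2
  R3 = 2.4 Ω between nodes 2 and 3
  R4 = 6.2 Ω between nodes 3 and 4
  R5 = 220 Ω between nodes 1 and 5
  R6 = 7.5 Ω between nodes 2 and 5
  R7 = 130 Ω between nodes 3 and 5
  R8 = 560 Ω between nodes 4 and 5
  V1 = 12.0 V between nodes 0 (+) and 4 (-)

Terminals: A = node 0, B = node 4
Nodal analysis, taking node 4 as the 0 V reference.
Source V1 fixes V_0 = 12 V.
KCL at each unknown node (sum of currents leaving = 0; resistances in Ω):
  Node 1: (V_1 - 12)/12 + (V_1 - V_2)/1200 + (V_1 - V_5)/220 = 0
  Node 2: (V_2 - V_1)/1200 + (V_2 - V_3)/2.4 + (V_2 - V_5)/7.5 = 0
  Node 3: (V_3 - V_2)/2.4 + (V_3 - 0)/6.2 + (V_3 - V_5)/130 = 0
  Node 5: (V_5 - V_1)/220 + (V_5 - V_2)/7.5 + (V_5 - V_3)/130 + (V_5 - 0)/560 = 0
Collecting terms (coefficients in siemens):
  0.08871·V_1 - 0.0008333·V_2 - 0.004545·V_5 = 1
  0.5508·V_2 - 0.0008333·V_1 - 0.4167·V_3 - 0.1333·V_5 = 0
  0.5856·V_3 - 0.4167·V_2 - 0.007692·V_5 = 0
  0.1474·V_5 - 0.004545·V_1 - 0.1333·V_2 - 0.007692·V_3 = 0
Solving these 4 simultaneous equations (Gaussian elimination) gives:
  V_1 = 11.32 V, V_2 = 0.4688 V, V_3 = 0.3439 V, V_5 = 0.7913 V
The requested potential is V_5 = 0.7913 V.

Final answer: V_5 = 0.7913 V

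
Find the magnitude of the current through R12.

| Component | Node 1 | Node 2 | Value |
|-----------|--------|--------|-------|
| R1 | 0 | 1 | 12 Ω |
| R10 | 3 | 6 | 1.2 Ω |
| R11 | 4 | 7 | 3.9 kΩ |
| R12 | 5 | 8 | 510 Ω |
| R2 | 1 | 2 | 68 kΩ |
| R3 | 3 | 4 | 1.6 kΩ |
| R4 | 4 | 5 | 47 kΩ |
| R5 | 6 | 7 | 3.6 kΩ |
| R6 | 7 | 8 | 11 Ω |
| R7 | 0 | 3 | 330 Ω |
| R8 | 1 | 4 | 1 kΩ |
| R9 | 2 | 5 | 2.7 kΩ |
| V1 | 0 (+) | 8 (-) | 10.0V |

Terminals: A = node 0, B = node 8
Nodal analysis, taking node 8 as the 0 V reference.
Source V1 fixes V_0 = 10 V.
KCL at each unknown node (sum of currents leaving = 0; resistances in Ω):
  Node 1: (V_1 - 10)/12 + (V_1 - V_2)/68000 + (V_1 - V_4)/1000 = 0
  Node 2: (V_2 - V_1)/68000 + (V_2 - V_5)/2700 = 0
  Node 3: (V_3 - V_4)/1600 + (V_3 - 10)/330 + (V_3 - V_6)/1.2 = 0
  Node 4: (V_4 - V_3)/1600 + (V_4 - V_5)/47000 + (V_4 - V_1)/1000 + (V_4 - V_7)/3900 = 0
  Node 5: (V_5 - V_4)/47000 + (V_5 - V_2)/2700 + (V_5 - 0)/510 = 0
  Node 6: (V_6 - V_7)/3600 + (V_6 - V_3)/1.2 = 0
  Node 7: (V_7 - V_6)/3600 + (V_7 - 0)/11 + (V_7 - V_4)/3900 = 0
Collecting terms (coefficients in siemens):
  0.08435·V_1 - 0.00001471·V_2 - 0.001·V_4 = 0.8333
  0.0003851·V_2 - 0.00001471·V_1 - 0.0003704·V_5 = 0
  0.837·V_3 - 0.000625·V_4 - 0.8333·V_6 = 0.0303
  0.001903·V_4 - 0.001·V_1 - 0.000625·V_3 - 0.00002128·V_5 - 0.0002564·V_7 = 0
  0.002352·V_5 - 0.0003704·V_2 - 0.00002128·V_4 = 0
  0.8336·V_6 - 0.8333·V_3 - 0.0002778·V_7 = 0
  0.09144·V_7 - 0.0002564·V_4 - 0.0002778·V_6 = 0
Solving these 7 simultaneous equations (Gaussian elimination) gives:
  V_1 = 9.977 V, V_2 = 0.5332 V, V_3 = 9.014 V, V_4 = 8.213 V
  V_5 = 0.1582 V, V_6 = 9.011 V, V_7 = 0.0504 V
I_R12 = (V_5 - V_8)/R12 = (0.1582 - 0)/510 = 0.0003103 A
|I_R12| = 0.0003103 A

Final answer: |I_R12| = 0.0003103 A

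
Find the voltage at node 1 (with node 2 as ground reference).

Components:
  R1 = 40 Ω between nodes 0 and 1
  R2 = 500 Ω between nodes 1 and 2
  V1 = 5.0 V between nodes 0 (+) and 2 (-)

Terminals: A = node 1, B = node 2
Nodal analysis, taking node 2 as the 0 V reference.
Source V1 fixes V_0 = 5 V.
KCL at each unknown node (sum of currents leaving = 0; resistances in Ω):
  Node 1: (V_1 - 5)/40 + (V_1 - 0)/500 = 0
Collecting terms: 0.027 × V_1 = 0.125  =>  V_1 = 4.63 V
The requested potential is V_1 = 4.63 V.

Final answer: V_1 = 4.63 V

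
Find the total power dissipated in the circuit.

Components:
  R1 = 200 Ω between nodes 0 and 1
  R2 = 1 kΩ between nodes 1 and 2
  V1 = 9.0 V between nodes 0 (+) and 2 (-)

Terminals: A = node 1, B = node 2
Nodal analysis, taking node 2 as the 0 V reference.
Source V1 fixes V_0 = 9 V.
KCL at each unknown node (sum of currents leaving = 0; resistances in Ω):
  Node 1: (V_1 - 9)/200 + (V_1 - 0)/1000 = 0
Collecting terms: 0.006 × V_1 = 0.045  =>  V_1 = 7.5 V
Power in each resistor, P = (ΔV)²/R:
  P_R1 = (9 - 7.5)²/200 = 0.01125 W
  P_R2 = (7.5 - 0)²/1000 = 0.05625 W
P_total = P_R1 + P_R2 = 0.0675 W

Final answer: 0.0675 W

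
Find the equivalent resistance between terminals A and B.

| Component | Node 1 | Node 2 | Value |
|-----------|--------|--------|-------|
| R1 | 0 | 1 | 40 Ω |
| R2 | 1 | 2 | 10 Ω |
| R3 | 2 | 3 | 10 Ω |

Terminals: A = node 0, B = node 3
Reduce the network between node 0 (A) and node 3 (B) by series/parallel combination:
  Rs1 = R1 + R2 (series, joined only at node 1) = 40 + 10 = 50 Ω
  Rs2 = R3 + Rs1 (series, joined only at node 2) = 10 + 50 = 60 Ω
R_eq = 60 Ω

Final answer: 60 Ω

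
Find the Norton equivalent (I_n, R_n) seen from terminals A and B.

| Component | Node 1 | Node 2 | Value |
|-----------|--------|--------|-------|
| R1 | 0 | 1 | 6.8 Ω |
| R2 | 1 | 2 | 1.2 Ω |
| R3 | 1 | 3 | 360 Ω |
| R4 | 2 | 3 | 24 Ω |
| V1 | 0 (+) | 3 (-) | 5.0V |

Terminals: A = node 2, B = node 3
Find the Thévenin equivalent first; then I_n = V_th/R_th and R_n = R_th.
Step 1 — V_th is the open-circuit voltage V_A - V_B (nothing connected across the terminals).
Nodal analysis, taking node 3 as the 0 V reference.
Source V1 fixes V_0 = 5 V.
KCL at each unknown node (sum of currents leaving = 0; resistances in Ω):
  Node 1: (V_1 - 5)/6.8 + (V_1 - V_2)/1.2 + (V_1 - 0)/360 = 0
  Node 2: (V_2 - V_1)/1.2 + (V_2 - 0)/24 = 0
Collecting terms (coefficients in siemens):
  0.9832·V_1 - 0.8333·V_2 = 0.7353
  0.875·V_2 - 0.8333·V_1 = 0
Determinant D = (0.9832)(0.875) - (-0.8333)(-0.8333) = 0.1658
V_1 = [(0.7353)(0.875) - (-0.8333)(0)]/D = 3.88 V
V_2 = [(0.9832)(0) - (0.7353)(-0.8333)]/D = 3.695 V
V_th = V_2 - V_3 = 3.695 - 0 = 3.695 V
Step 2 — R_th: zero the source — replace V1 by a short circuit (node 3 merges into node 0) — and find the resistance seen between A (node 2) and B (node 0).
Reduce the network between node 2 (A) and node 0 (B) by series/parallel combination:
  Rp1 = R1 ‖ R3 (parallel, both between nodes 0 and 1) = 1/(1/6.8 + 1/360) = 6.674 Ω
  Rs1 = R2 + Rp1 (series, joined only at node 1) = 1.2 + 6.674 = 7.874 Ω
  Rp2 = R4 ‖ Rs1 (parallel, both between nodes 0 and 2) = 1/(1/24 + 1/7.874) = 5.929 Ω
R_th = 5.929 Ω
I_n = V_th/R_th = 3.695/5.929 = 0.6232 A, and R_n = R_th = 5.929 Ω

Final answer: I_n = 0.6232 A, R_n = 5.929 Ω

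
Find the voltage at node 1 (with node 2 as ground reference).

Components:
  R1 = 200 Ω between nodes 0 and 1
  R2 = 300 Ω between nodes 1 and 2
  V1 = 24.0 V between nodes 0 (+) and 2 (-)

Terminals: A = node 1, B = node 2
Nodal analysis, taking node 2 as the 0 V reference.
Source V1 fixes V_0 = 24 V.
KCL at each unknown node (sum of currents leaving = 0; resistances in Ω):
  Node 1: (V_1 - 24)/200 + (V_1 - 0)/300 = 0
Collecting terms: 0.008333 × V_1 = 0.12  =>  V_1 = 14.4 V
The requested potential is V_1 = 14.4 V.

Final answer: V_1 = 14.4 V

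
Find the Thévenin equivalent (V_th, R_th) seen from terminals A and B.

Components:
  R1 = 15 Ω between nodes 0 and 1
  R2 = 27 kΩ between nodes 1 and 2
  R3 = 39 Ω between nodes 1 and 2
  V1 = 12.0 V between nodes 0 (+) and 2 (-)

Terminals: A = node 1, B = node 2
Step 1 — V_th is the open-circuit voltage V_A - V_B (nothing connected across the terminals).
Nodal analysis, taking node 2 as the 0 V reference.
Source V1 fixes V_0 = 12 V.
KCL at each unknown node (sum of currents leaving = 0; resistances in Ω):
  Node 1: (V_1 - 12)/15 + (V_1 - 0)/27000 + (V_1 - 0)/39 = 0
Collecting terms: 0.09234 × V_1 = 0.8  =>  V_1 = 8.663 V
V_th = V_1 - V_2 = 8.663 - 0 = 8.663 V
Step 2 — R_th: zero the source — replace V1 by a short circuit (node 2 merges into node 0) — and find the resistance seen between A (node 1) and B (node 0).
Reduce the network between node 1 (A) and node 0 (B) by series/parallel combination:
  Rp1 = R1 ‖ R2 ‖ R3 (parallel, all between nodes 0 and 1) = 1/(1/15 + 1/27000 + 1/39) = 10.83 Ω
R_th = 10.83 Ω

Final answer: V_th = 8.663 V, R_th = 10.83 Ω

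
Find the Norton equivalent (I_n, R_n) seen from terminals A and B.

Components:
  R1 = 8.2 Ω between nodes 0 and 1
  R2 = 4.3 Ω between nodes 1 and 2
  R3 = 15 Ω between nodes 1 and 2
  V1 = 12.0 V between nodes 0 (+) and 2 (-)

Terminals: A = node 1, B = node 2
Find the Thévenin equivalent first; then I_n = V_th/R_th and R_n = R_th.
Step 1 — V_th is the open-circuit voltage V_A - V_B (nothing connected across the terminals).
Nodal analysis, taking node 2 as the 0 V reference.
Source V1 fixes V_0 = 12 V.
KCL at each unknown node (sum of currents leaving = 0; resistances in Ω):
  Node 1: (V_1 - 12)/8.2 + (V_1 - 0)/4.3 + (V_1 - 0)/15 = 0
Collecting terms: 0.4212 × V_1 = 1.463  =>  V_1 = 3.475 V
V_th = V_1 - V_2 = 3.475 - 0 = 3.475 V
Step 2 — R_th: zero the source — replace V1 by a short circuit (node 2 merges into node 0) — and find the resistance seen between A (node 1) and B (node 0).
Reduce the network between node 1 (A) and node 0 (B) by series/parallel combination:
  Rp1 = R1 ‖ R2 ‖ R3 (parallel, all between nodes 0 and 1) = 1/(1/8.2 + 1/4.3 + 1/15) = 2.374 Ω
R_th = 2.374 Ω
I_n = V_th/R_th = 3.475/2.374 = 1.463 A, and R_n = R_th = 2.374 Ω

Final answer: I_n = 1.463 A, R_n = 2.374 Ω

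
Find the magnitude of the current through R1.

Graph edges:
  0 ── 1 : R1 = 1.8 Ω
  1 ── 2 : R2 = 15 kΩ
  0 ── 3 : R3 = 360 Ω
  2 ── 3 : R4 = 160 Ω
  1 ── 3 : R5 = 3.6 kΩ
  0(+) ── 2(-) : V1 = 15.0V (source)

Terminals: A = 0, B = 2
Nodal analysis, taking node 2 as the 0 V reference.
Source V1 fixes V_0 = 15 V.
KCL at each unknown node (sum of currents leaving = 0; resistances in Ω):
  Node 1: (V_1 - 15)/1.8 + (V_1 - 0)/15000 + (V_1 - V_3)/3600 = 0
  Node 3: (V_3 - 15)/360 + (V_3 - 0)/160 + (V_3 - V_1)/3600 = 0
Collecting terms (coefficients in siemens):
  0.5559·V_1 - 0.0002778·V_3 = 8.333
  0.009306·V_3 - 0.0002778·V_1 = 0.04167
Determinant D = (0.5559)(0.009306) - (-0.0002778)(-0.0002778) = 0.005173
V_1 = [(8.333)(0.009306) - (-0.0002778)(0.04167)]/D = 14.99 V
V_3 = [(0.5559)(0.04167) - (8.333)(-0.0002778)]/D = 4.925 V
I_R1 = (V_0 - V_1)/R1 = (15 - 14.99)/1.8 = 0.003796 A
|I_R1| = 0.003796 A

Final answer: |I_R1| = 0.003796 A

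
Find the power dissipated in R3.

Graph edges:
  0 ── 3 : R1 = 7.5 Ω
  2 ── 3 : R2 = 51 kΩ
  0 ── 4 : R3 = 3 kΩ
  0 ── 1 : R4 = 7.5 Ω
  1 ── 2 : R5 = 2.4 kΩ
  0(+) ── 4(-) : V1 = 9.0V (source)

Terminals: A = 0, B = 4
Nodal analysis, taking node 4 as the 0 V reference.
Source V1 fixes V_0 = 9 V.
KCL at each unknown node (sum of currents leaving = 0; resistances in Ω):
  Node 1: (V_1 - 9)/7.5 + (V_1 - V_2)/2400 = 0
  Node 2: (V_2 - V_3)/51000 + (V_2 - V_1)/2400 = 0
  Node 3: (V_3 - 9)/7.5 + (V_3 - V_2)/51000 = 0
Collecting terms (coefficients in siemens):
  0.1338·V_1 - 0.0004167·V_2 = 1.2
  0.0004363·V_2 - 0.0004167·V_1 - 0.00001961·V_3 = 0
  0.1334·V_3 - 0.00001961·V_2 = 1.2
Solving these 3 simultaneous equations (Gaussian elimination) gives:
  V_1 = 9 V, V_2 = 9 V, V_3 = 9 V
I_R3 = (V_0 - V_4)/R3 = (9 - 0)/3000 = 0.003 A
P_R3 = I_R3² × R3 = (0.003)² × 3000 = 0.027 W

Final answer: 0.027 W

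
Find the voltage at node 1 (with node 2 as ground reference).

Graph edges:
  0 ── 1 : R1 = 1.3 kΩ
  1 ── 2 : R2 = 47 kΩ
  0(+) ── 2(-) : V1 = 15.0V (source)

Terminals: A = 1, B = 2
Nodal analysis, taking node 2 as the 0 V reference.
Source V1 fixes V_0 = 15 V.
KCL at each unknown node (sum of currents leaving = 0; resistances in Ω):
  Node 1: (V_1 - 15)/1300 + (V_1 - 0)/47000 = 0
Collecting terms: 0.0007905 × V_1 = 0.01154  =>  V_1 = 14.6 V
The requested potential is V_1 = 14.6 V.

Final answer: V_1 = 14.6 V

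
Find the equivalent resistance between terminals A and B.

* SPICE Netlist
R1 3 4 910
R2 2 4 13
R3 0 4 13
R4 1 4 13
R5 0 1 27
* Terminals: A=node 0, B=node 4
Reduce the network between node 0 (A) and node 4 (B) by series/parallel combination:
  Rs1 = R5 + R4 (series, joined only at node 1) = 27 + 13 = 40 Ω
  Rp1 = R3 ‖ Rs1 (parallel, both between nodes 0 and 4) = 1/(1/13 + 1/40) = 9.811 Ω
  R2 touches the rest of the network only at node 4 (its other end, node 2, goes nowhere), so no current can flow through it — remove it.
  R1 touches the rest of the network only at node 4 (its other end, node 3, goes nowhere), so no current can flow through it — remove it.
R_eq = 9.811 Ω

Final answer: 9.811 Ω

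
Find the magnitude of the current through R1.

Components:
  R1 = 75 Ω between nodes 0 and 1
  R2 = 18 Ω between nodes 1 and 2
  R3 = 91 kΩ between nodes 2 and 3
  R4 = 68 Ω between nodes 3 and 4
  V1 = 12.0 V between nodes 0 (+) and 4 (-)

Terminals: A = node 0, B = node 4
Nodal analysis, taking node 4 as the 0 V reference.
Source V1 fixes V_0 = 12 V.
KCL at each unknown node (sum of currents leaving = 0; resistances in Ω):
  Node 1: (V_1 - 12)/75 + (V_1 - V_2)/18 = 0
  Node 2: (V_2 - V_1)/18 + (V_2 - V_3)/91000 = 0
  Node 3: (V_3 - V_2)/91000 + (V_3 - 0)/68 = 0
Collecting terms (coefficients in siemens):
  0.06889·V_1 - 0.05556·V_2 = 0.16
  0.05557·V_2 - 0.05556·V_1 - 0.00001099·V_3 = 0
  0.01472·V_3 - 0.00001099·V_2 = 0
Solving these 3 simultaneous equations (Gaussian elimination) gives:
  V_1 = 11.99 V, V_2 = 11.99 V, V_3 = 0.008951 V
I_R1 = (V_0 - V_1)/R1 = (12 - 11.99)/75 = 0.0001316 A
|I_R1| = 0.0001316 A

Final answer: |I_R1| = 0.0001316 A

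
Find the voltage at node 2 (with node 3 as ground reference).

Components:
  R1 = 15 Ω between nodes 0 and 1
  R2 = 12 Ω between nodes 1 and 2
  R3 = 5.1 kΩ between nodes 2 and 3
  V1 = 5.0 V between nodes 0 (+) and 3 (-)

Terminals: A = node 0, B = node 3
Nodal analysis, taking node 3 as the 0 V reference.
Source V1 fixes V_0 = 5 V.
KCL at each unknown node (sum of currents leaving = 0; resistances in Ω):
  Node 1: (V_1 - 5)/15 + (V_1 - V_2)/12 = 0
  Node 2: (V_2 - V_1)/12 + (V_2 - 0)/5100 = 0
Collecting terms (coefficients in siemens):
  0.15·V_1 - 0.08333·V_2 = 0.3333
  0.08353·V_2 - 0.08333·V_1 = 0
Determinant D = (0.15)(0.08353) - (-0.08333)(-0.08333) = 0.005585
V_1 = [(0.3333)(0.08353) - (-0.08333)(0)]/D = 4.985 V
V_2 = [(0.15)(0) - (0.3333)(-0.08333)]/D = 4.974 V
The requested potential is V_2 = 4.974 V.

Final answer: V_2 = 4.974 V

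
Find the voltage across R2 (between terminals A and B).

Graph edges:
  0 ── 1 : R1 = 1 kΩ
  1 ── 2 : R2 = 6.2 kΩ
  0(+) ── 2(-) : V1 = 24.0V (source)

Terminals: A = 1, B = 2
R1 and R2 are in series across V1 (node 0 → node 1 → node 2), and the output A–B is taken across R2, so this is a voltage divider.
Series current: I = V1/(R1 + R2) = 24/(1000 + 6200) = 24/7200 = 0.003333 A
V_R2 = I × R2 = V1 × R2/(R1 + R2) = 24 × 6200/7200 = 20.67 V

Final answer: 20.67 V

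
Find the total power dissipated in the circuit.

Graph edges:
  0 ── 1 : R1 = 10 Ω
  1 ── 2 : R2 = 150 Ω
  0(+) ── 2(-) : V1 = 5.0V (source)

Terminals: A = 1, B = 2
Nodal analysis, taking node 2 as the 0 V reference.
Source V1 fixes V_0 = 5 V.
KCL at each unknown node (sum of currents leaving = 0; resistances in Ω):
  Node 1: (V_1 - 5)/10 + (V_1 - 0)/150 = 0
Collecting terms: 0.1067 × V_1 = 0.5  =>  V_1 = 4.688 V
Power in each resistor, P = (ΔV)²/R:
  P_R1 = (5 - 4.688)²/10 = 0.009766 W
  P_R2 = (4.688 - 0)²/150 = 0.1465 W
P_total = P_R1 + P_R2 = 0.1562 W

Final answer: 0.1562 W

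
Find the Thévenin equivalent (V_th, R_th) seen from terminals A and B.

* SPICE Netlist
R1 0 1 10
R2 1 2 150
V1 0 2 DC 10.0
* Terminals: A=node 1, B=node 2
Step 1 — V_th is the open-circuit voltage V_A - V_B (nothing connected across the terminals).
Nodal analysis, taking node 2 as the 0 V reference.
Source V1 fixes V_0 = 10 V.
KCL at each unknown node (sum of currents leaving = 0; resistances in Ω):
  Node 1: (V_1 - 10)/10 + (V_1 - 0)/150 = 0
Collecting terms: 0.1067 × V_1 = 1  =>  V_1 = 9.375 V
V_th = V_1 - V_2 = 9.375 - 0 = 9.375 V
Step 2 — R_th: zero the source — replace V1 by a short circuit (node 2 merges into node 0) — and find the resistance seen between A (node 1) and B (node 0).
Reduce the network between node 1 (A) and node 0 (B) by series/parallel combination:
  Rp1 = R1 ‖ R2 (parallel, both between nodes 0 and 1) = 1/(1/10 + 1/150) = 9.375 Ω
R_th = 9.375 Ω

Final answer: V_th = 9.375 V, R_th = 9.375 Ω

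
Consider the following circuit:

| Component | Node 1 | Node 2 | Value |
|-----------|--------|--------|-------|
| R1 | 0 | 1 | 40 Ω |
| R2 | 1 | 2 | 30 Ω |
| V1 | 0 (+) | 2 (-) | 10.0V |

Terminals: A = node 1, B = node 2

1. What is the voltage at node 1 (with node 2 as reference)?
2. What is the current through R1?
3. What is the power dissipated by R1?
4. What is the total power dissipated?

Nodal analysis, taking node 2 as the 0 V reference.
Source V1 fixes V_0 = 10 V.
KCL at each unknown node (sum of currents leaving = 0; resistances in Ω):
  Node 1: (V_1 - 10)/40 + (V_1 - 0)/30 = 0
Collecting terms: 0.05833 × V_1 = 0.25  =>  V_1 = 4.286 V
Part 1:
  Read off the nodal solution: V_1 = 4.286 V
Part 2:
  I_R1 = (V_0 - V_1)/R1 = (10 - 4.286)/40 = 0.1429 A
  Magnitude: I_R1 = 0.1429 A
Part 3:
  I_R1 = (V_0 - V_1)/R1 = (10 - 4.286)/40 = 0.1429 A
  P_R1 = I_R1² × R1 = (0.1429)² × 40 = 0.8163 W
Part 4:
  Power in each resistor, P = (ΔV)²/R:
    P_R1 = (10 - 4.286)²/40 = 0.8163 W
    P_R2 = (4.286 - 0)²/30 = 0.6122 W
  P_total = P_R1 + P_R2 = 1.429 W

Final answers:
1. V_1 = 4.286 V
2. I_R1 = 0.1429 A
3. P_R1 = 0.8163 W
4. P_total = 1.429 W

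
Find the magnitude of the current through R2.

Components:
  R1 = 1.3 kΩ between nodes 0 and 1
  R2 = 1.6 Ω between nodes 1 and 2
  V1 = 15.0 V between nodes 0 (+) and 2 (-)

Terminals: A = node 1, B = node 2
Nodal analysis, taking node 2 as the 0 V reference.
Source V1 fixes V_0 = 15 V.
KCL at each unknown node (sum of currents leaving = 0; resistances in Ω):
  Node 1: (V_1 - 15)/1300 + (V_1 - 0)/1.6 = 0
Collecting terms: 0.6258 × V_1 = 0.01154  =>  V_1 = 0.01844 V
I_R2 = (V_1 - V_2)/R2 = (0.01844 - 0)/1.6 = 0.01152 A
|I_R2| = 0.01152 A

Final answer: |I_R2| = 0.01152 A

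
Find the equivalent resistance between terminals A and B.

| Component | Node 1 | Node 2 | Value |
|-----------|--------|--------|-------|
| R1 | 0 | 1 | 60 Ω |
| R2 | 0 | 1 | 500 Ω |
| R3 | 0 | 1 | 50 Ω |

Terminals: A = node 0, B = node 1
Reduce the network between node 0 (A) and node 1 (B) by series/parallel combination:
  Rp1 = R1 ‖ R2 ‖ R3 (parallel, all between nodes 0 and 1) = 1/(1/60 + 1/500 + 1/50) = 25.86 Ω
R_eq = 25.86 Ω

Final answer: 25.86 Ω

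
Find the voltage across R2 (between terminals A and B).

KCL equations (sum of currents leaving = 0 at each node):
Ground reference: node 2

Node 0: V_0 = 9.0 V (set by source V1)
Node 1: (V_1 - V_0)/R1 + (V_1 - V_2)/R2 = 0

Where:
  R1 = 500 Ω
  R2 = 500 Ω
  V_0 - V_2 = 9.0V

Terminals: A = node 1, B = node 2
R1 and R2 are in series across V1 (node 0 → node 1 → node 2), and the output A–B is taken across R2, so this is a voltage divider.
Series current: I = V1/(R1 + R2) = 9/(500 + 500) = 9/1000 = 0.009 A
V_R2 = I × R2 = V1 × R2/(R1 + R2) = 9 × 500/1000 = 4.5 V

Final answer: 4.5 V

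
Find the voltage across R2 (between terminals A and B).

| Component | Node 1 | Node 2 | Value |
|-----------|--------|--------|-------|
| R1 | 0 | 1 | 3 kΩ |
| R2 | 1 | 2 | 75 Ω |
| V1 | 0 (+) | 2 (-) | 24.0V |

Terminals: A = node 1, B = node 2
R1 and R2 are in series across V1 (node 0 → node 1 → node 2), and the output A–B is taken across R2, so this is a voltage divider.
Series current: I = V1/(R1 + R2) = 24/(3000 + 75) = 24/3075 = 0.007805 A
V_R2 = I × R2 = V1 × R2/(R1 + R2) = 24 × 75/3075 = 0.5854 V

Final answer: 0.5854 V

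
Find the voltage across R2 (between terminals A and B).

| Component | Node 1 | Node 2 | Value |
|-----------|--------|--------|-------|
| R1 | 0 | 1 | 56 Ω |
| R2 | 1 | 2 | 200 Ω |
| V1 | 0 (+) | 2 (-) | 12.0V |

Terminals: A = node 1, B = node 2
R1 and R2 are in series across V1 (node 0 → node 1 → node 2), and the output A–B is taken across R2, so this is a voltage divider.
Series current: I = V1/(R1 + R2) = 12/(56 + 200) = 12/256 = 0.04688 A
V_R2 = I × R2 = V1 × R2/(R1 + R2) = 12 × 200/256 = 9.375 V

Final answer: 9.375 V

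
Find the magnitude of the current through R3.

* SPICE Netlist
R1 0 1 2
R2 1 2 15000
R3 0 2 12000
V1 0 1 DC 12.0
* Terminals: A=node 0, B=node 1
Nodal analysis, taking node 1 as the 0 V reference.
Source V1 fixes V_0 = 12 V.
KCL at each unknown node (sum of currents leaving = 0; resistances in Ω):
  Node 2: (V_2 - 0)/15000 + (V_2 - 12)/12000 = 0
Collecting terms: 0.00015 × V_2 = 0.001  =>  V_2 = 6.667 V
I_R3 = (V_0 - V_2)/R3 = (12 - 6.667)/12000 = 0.0004444 A
|I_R3| = 0.0004444 A

Final answer: |I_R3| = 0.0004444 A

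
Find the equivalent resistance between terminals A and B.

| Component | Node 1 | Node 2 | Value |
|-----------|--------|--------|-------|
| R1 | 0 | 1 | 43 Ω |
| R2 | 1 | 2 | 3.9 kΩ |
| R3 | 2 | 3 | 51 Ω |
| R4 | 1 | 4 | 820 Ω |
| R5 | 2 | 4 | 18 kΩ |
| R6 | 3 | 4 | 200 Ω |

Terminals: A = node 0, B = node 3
The network is not a plain series/parallel combination. Inject a 1 A test current into terminal A (node 0) and return it from terminal B (node 3); then R_eq = V_A / (1 A).
Nodal analysis, taking node 3 as the 0 V reference.
Current source I_test pushes 1 A into node 0 and draws it out of node 3.
KCL at each unknown node (sum of currents leaving = 0; resistances in Ω):
  Node 0: (V_0 - V_1)/43 - 1 = 0
  Node 1: (V_1 - V_0)/43 + (V_1 - V_2)/3900 + (V_1 - V_4)/820 = 0
  Node 2: (V_2 - V_1)/3900 + (V_2 - 0)/51 + (V_2 - V_4)/18000 = 0
  Node 4: (V_4 - V_1)/820 + (V_4 - V_2)/18000 + (V_4 - 0)/200 = 0
Collecting terms (coefficients in siemens):
  0.02326·V_0 - 0.02326·V_1 = 1
  0.02473·V_1 - 0.02326·V_0 - 0.0002564·V_2 - 0.00122·V_4 = 0
  0.01992·V_2 - 0.0002564·V_1 - 0.00005556·V_4 = 0
  0.006275·V_4 - 0.00122·V_1 - 0.00005556·V_2 = 0
Solving these 4 simultaneous equations (Gaussian elimination) gives:
  V_0 = 852.5 V, V_1 = 809.5 V, V_2 = 10.86 V, V_4 = 157.4 V
R_eq = V_0 / 1 A = 852.5 Ω

Final answer: 852.5 Ω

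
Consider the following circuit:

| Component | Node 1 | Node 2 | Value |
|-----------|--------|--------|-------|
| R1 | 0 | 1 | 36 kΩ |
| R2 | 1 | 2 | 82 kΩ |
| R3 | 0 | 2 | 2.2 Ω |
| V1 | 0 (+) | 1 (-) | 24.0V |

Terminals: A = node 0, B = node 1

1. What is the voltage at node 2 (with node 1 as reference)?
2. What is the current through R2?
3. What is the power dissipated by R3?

Nodal analysis, taking node 1 as the 0 V reference.
Source V1 fixes V_0 = 24 V.
KCL at each unknown node (sum of currents leaving = 0; resistances in Ω):
  Node 2: (V_2 - 0)/82000 + (V_2 - 24)/2.2 = 0
Collecting terms: 0.4546 × V_2 = 10.91  =>  V_2 = 24 V
Part 1:
  Read off the nodal solution: V_2 = 24 V
Part 2:
  I_R2 = (V_1 - V_2)/R2 = (0 - 24)/82000 = -0.0002927 A
  Magnitude: I_R2 = 0.0002927 A
Part 3:
  I_R3 = (V_0 - V_2)/R3 = (24 - 24)/2.2 = 0.0002927 A
  P_R3 = I_R3² × R3 = (0.0002927)² × 2.2 = 0.0000001884 W

Final answers:
1. V_2 = 24 V
2. I_R2 = 0.0002927 A
3. P_R3 = 1.884e-07 W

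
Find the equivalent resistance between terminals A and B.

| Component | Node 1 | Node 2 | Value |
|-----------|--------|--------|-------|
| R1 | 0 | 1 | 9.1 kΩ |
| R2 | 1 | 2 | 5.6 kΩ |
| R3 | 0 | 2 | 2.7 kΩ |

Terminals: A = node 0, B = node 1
Reduce the network between node 0 (A) and node 1 (B) by series/parallel combination:
  Rs1 = R3 + R2 (series, joined only at node 2) = 2700 + 5600 = 8300 Ω
  Rp1 = R1 ‖ Rs1 (parallel, both between nodes 0 and 1) = 1/(1/9100 + 1/8300) = 4341 Ω
R_eq = 4.341 kΩ

Final answer: 4.341 kΩ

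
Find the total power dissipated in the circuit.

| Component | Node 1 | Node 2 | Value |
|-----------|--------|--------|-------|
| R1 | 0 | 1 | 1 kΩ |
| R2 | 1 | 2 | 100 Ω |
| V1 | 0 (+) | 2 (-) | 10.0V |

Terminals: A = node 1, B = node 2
Nodal analysis, taking node 2 as the 0 V reference.
Source V1 fixes V_0 = 10 V.
KCL at each unknown node (sum of currents leaving = 0; resistances in Ω):
  Node 1: (V_1 - 10)/1000 + (V_1 - 0)/100 = 0
Collecting terms: 0.011 × V_1 = 0.01  =>  V_1 = 0.9091 V
Power in each resistor, P = (ΔV)²/R:
  P_R1 = (10 - 0.9091)²/1000 = 0.08264 W
  P_R2 = (0.9091 - 0)²/100 = 0.008264 W
P_total = P_R1 + P_R2 = 0.09091 W

Final answer: 0.09091 W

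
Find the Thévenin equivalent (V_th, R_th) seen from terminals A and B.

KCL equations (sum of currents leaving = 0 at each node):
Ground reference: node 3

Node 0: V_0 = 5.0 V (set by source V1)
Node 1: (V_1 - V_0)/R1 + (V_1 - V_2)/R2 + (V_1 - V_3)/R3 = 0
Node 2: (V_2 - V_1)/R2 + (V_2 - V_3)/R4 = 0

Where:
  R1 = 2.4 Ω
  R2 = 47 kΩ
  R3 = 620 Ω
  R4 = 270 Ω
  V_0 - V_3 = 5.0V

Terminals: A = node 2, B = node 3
Step 1 — V_th is the open-circuit voltage V_A - V_B (nothing connected across the terminals).
Nodal analysis, taking node 3 as the 0 V reference.
Source V1 fixes V_0 = 5 V.
KCL at each unknown node (sum of currents leaving = 0; resistances in Ω):
  Node 1: (V_1 - 5)/2.4 + (V_1 - V_2)/47000 + (V_1 - 0)/620 = 0
  Node 2: (V_2 - V_1)/47000 + (V_2 - 0)/270 = 0
Collecting terms (coefficients in siemens):
  0.4183·V_1 - 0.00002128·V_2 = 2.083
  0.003725·V_2 - 0.00002128·V_1 = 0
Determinant D = (0.4183)(0.003725) - (-0.00002128)(-0.00002128) = 0.001558
V_1 = [(2.083)(0.003725) - (-0.00002128)(0)]/D = 4.98 V
V_2 = [(0.4183)(0) - (2.083)(-0.00002128)]/D = 0.02845 V
V_th = V_2 - V_3 = 0.02845 - 0 = 0.02845 V
Step 2 — R_th: zero the source — replace V1 by a short circuit (node 3 merges into node 0) — and find the resistance seen between A (node 2) and B (node 0).
Reduce the network between node 2 (A) and node 0 (B) by series/parallel combination:
  Rp1 = R1 ‖ R3 (parallel, both between nodes 0 and 1) = 1/(1/2.4 + 1/620) = 2.391 Ω
  Rs1 = R2 + Rp1 (series, joined only at node 1) = 47000 + 2.391 = 47000 Ω
  Rp2 = R4 ‖ Rs1 (parallel, both between nodes 0 and 2) = 1/(1/270 + 1/47000) = 268.5 Ω
R_th = 268.5 Ω

Final answer: V_th = 0.02845 V, R_th = 268.5 Ω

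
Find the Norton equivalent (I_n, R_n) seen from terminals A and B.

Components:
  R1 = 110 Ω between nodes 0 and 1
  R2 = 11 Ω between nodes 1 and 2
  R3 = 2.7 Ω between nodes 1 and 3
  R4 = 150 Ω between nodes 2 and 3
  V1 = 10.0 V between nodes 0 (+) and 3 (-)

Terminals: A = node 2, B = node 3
Find the Thévenin equivalent first; then I_n = V_th/R_th and R_n = R_th.
Step 1 — V_th is the open-circuit voltage V_A - V_B (nothing connected across the terminals).
Nodal analysis, taking node 3 as the 0 V reference.
Source V1 fixes V_0 = 10 V.
KCL at each unknown node (sum of currents leaving = 0; resistances in Ω):
  Node 1: (V_1 - 10)/110 + (V_1 - V_2)/11 + (V_1 - 0)/2.7 = 0
  Node 2: (V_2 - V_1)/11 + (V_2 - 0)/150 = 0
Collecting terms (coefficients in siemens):
  0.4704·V_1 - 0.09091·V_2 = 0.09091
  0.09758·V_2 - 0.09091·V_1 = 0
Determinant D = (0.4704)(0.09758) - (-0.09091)(-0.09091) = 0.03763
V_1 = [(0.09091)(0.09758) - (-0.09091)(0)]/D = 0.2357 V
V_2 = [(0.4704)(0) - (0.09091)(-0.09091)]/D = 0.2196 V
V_th = V_2 - V_3 = 0.2196 - 0 = 0.2196 V
Step 2 — R_th: zero the source — replace V1 by a short circuit (node 3 merges into node 0) — and find the resistance seen between A (node 2) and B (node 0).
Reduce the network between node 2 (A) and node 0 (B) by series/parallel combination:
  Rp1 = R1 ‖ R3 (parallel, both between nodes 0 and 1) = 1/(1/110 + 1/2.7) = 2.635 Ω
  Rs1 = R2 + Rp1 (series, joined only at node 1) = 11 + 2.635 = 13.64 Ω
  Rp2 = R4 ‖ Rs1 (parallel, both between nodes 0 and 2) = 1/(1/150 + 1/13.64) = 12.5 Ω
R_th = 12.5 Ω
I_n = V_th/R_th = 0.2196/12.5 = 0.01757 A, and R_n = R_th = 12.5 Ω

Final answer: I_n = 0.01757 A, R_n = 12.5 Ω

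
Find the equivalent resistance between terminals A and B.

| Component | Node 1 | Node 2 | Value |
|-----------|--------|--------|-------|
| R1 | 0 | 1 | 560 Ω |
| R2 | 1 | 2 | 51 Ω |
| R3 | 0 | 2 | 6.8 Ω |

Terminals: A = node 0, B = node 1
Reduce the network between node 0 (A) and node 1 (B) by series/parallel combination:
  Rs1 = R3 + R2 (series, joined only at node 2) = 6.8 + 51 = 57.8 Ω
  Rp1 = R1 ‖ Rs1 (parallel, both between nodes 0 and 1) = 1/(1/560 + 1/57.8) = 52.39 Ω
R_eq = 52.39 Ω

Final answer: 52.39 Ω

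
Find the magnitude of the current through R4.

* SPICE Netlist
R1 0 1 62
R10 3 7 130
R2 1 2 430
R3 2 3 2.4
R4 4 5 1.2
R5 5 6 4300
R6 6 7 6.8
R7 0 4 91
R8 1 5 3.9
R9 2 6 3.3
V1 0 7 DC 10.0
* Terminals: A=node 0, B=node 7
Nodal analysis, taking node 7 as the 0 V reference.
Source V1 fixes V_0 = 10 V.
KCL at each unknown node (sum of currents leaving = 0; resistances in Ω):
  Node 1: (V_1 - 10)/62 + (V_1 - V_2)/430 + (V_1 - V_5)/3.9 = 0
  Node 2: (V_2 - V_1)/430 + (V_2 - V_3)/2.4 + (V_2 - V_6)/3.3 = 0
  Node 3: (V_3 - V_2)/2.4 + (V_3 - 0)/130 = 0
  Node 4: (V_4 - V_5)/1.2 + (V_4 - 10)/91 = 0
  Node 5: (V_5 - V_4)/1.2 + (V_5 - V_6)/4300 + (V_5 - V_1)/3.9 = 0
  Node 6: (V_6 - V_5)/4300 + (V_6 - 0)/6.8 + (V_6 - V_2)/3.3 = 0
Collecting terms (coefficients in siemens):
  0.2749·V_1 - 0.002326·V_2 - 0.2564·V_5 = 0.1613
  0.722·V_2 - 0.002326·V_1 - 0.4167·V_3 - 0.303·V_6 = 0
  0.4244·V_3 - 0.4167·V_2 = 0
  0.8443·V_4 - 0.8333·V_5 = 0.1099
  1.09·V_5 - 0.2564·V_1 - 0.8333·V_4 - 0.0002326·V_6 = 0
  0.4503·V_6 - 0.303·V_2 - 0.0002326·V_5 = 0
Solving these 6 simultaneous equations (Gaussian elimination) gives:
  V_1 = 9.141 V, V_2 = 0.2082 V, V_3 = 0.2044 V, V_4 = 9.179 V
  V_5 = 9.168 V, V_6 = 0.1448 V
I_R4 = (V_4 - V_5)/R4 = (9.179 - 9.168)/1.2 = 0.009022 A
|I_R4| = 0.009022 A

Final answer: |I_R4| = 0.009022 A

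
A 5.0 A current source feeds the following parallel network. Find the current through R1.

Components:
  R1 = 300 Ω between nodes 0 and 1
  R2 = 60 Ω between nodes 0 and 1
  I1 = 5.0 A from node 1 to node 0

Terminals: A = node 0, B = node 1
All resistors sit directly between nodes 0 and 1, so they are in parallel and share one voltage V; the full source current 5 A splits among them.
1/R_par = 1/300 + 1/60 = 0.02 S  =>  R_par = 50 Ω
V = I × R_par = 5 × 50 = 250 V
I_R1 = V/R1 = 250/300 = 0.8333 A

Final answer: 0.8333 A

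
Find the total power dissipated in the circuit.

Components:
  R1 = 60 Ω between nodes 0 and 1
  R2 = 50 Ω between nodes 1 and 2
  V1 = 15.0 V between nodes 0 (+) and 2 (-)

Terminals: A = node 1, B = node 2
Nodal analysis, taking node 2 as the 0 V reference.
Source V1 fixes V_0 = 15 V.
KCL at each unknown node (sum of currents leaving = 0; resistances in Ω):
  Node 1: (V_1 - 15)/60 + (V_1 - 0)/50 = 0
Collecting terms: 0.03667 × V_1 = 0.25  =>  V_1 = 6.818 V
Power in each resistor, P = (ΔV)²/R:
  P_R1 = (15 - 6.818)²/60 = 1.116 W
  P_R2 = (6.818 - 0)²/50 = 0.9298 W
P_total = P_R1 + P_R2 = 2.045 W

Final answer: 2.045 W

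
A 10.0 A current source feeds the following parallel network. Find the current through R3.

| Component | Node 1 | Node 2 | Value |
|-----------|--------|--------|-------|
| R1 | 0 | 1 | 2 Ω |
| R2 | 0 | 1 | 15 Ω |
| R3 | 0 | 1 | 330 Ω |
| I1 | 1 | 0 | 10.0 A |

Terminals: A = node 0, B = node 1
All resistors sit directly between nodes 0 and 1, so they are in parallel and share one voltage V; the full source current 10 A splits among them.
1/R_par = 1/2 + 1/15 + 1/330 = 0.5697 S  =>  R_par = 1.755 Ω
V = I × R_par = 10 × 1.755 = 17.55 V
I_R3 = V/R3 = 17.55/330 = 0.05319 A

Final answer: 0.05319 A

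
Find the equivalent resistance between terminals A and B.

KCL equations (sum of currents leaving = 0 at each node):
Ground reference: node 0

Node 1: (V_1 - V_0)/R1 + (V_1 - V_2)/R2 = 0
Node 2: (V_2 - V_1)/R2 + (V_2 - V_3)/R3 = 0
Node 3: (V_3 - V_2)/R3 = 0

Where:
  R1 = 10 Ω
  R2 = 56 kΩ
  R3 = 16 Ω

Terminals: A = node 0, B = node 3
Reduce the network between node 0 (A) and node 3 (B) by series/parallel combination:
  Rs1 = R1 + R2 (series, joined only at node 1) = 10 + 56000 = 56010 Ω
  Rs2 = R3 + Rs1 (series, joined only at node 2) = 16 + 56010 = 56030 Ω
R_eq = 56.03 kΩ

Final answer: 56.03 kΩ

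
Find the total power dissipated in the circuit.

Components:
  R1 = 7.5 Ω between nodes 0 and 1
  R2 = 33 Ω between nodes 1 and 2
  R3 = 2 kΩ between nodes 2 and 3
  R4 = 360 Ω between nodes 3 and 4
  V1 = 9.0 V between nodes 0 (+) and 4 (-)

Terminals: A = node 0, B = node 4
Nodal analysis, taking node 4 as the 0 V reference.
Source V1 fixes V_0 = 9 V.
KCL at each unknown node (sum of currents leaving = 0; resistances in Ω):
  Node 1: (V_1 - 9)/7.5 + (V_1 - V_2)/33 = 0
  Node 2: (V_2 - V_1)/33 + (V_2 - V_3)/2000 = 0
  Node 3: (V_3 - V_2)/2000 + (V_3 - 0)/360 = 0
Collecting terms (coefficients in siemens):
  0.1636·V_1 - 0.0303·V_2 = 1.2
  0.0308·V_2 - 0.0303·V_1 - 0.0005·V_3 = 0
  0.003278·V_3 - 0.0005·V_2 = 0
Solving these 3 simultaneous equations (Gaussian elimination) gives:
  V_1 = 8.972 V, V_2 = 8.848 V, V_3 = 1.35 V
Power in each resistor, P = (ΔV)²/R:
  P_R1 = (9 - 8.972)²/7.5 = 0.0001054 W
  P_R2 = (8.972 - 8.848)²/33 = 0.0004639 W
  P_R3 = (8.848 - 1.35)²/2000 = 0.02811 W
  P_R4 = (1.35 - 0)²/360 = 0.00506 W
P_total = P_R1 + P_R2 + P_R3 + P_R4 = 0.03374 W

Final answer: 0.03374 W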